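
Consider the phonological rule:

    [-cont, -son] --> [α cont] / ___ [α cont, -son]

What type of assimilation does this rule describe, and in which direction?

The shared variable α links the value of [cont] on the target to that of the neighbouring obstruent. [cont] distinguishes stops from fricatives — a manner-of-articulation feature — so this is manner assimilation.
Since the environment is written after the underscore, the trigger follows the target; the direction is regressive.

regressive manner assimilation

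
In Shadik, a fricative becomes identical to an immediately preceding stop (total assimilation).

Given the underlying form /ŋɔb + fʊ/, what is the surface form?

/f/ is the segment targeted by the rule; it sits immediately after /b/, so it assimilates completely and surfaces as [b].

[ŋɔbbʊ]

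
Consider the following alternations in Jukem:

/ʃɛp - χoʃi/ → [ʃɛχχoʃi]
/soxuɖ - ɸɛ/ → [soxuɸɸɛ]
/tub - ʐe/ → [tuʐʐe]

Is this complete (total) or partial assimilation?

total assimilation

Underlying /p/ is realised as [χ] next to /χ/; /χ/ itself does not change.
The output [χ] is identical to the trigger /χ/ — every feature (place, manner, voicing) has been copied — so this is total assimilation.
The other forms behave the same way: /ɖ/ → [ɸ] before /ɸ/; /b/ → [ʐ] before /ʐ/ — in each case the output is a copy of the following consonant.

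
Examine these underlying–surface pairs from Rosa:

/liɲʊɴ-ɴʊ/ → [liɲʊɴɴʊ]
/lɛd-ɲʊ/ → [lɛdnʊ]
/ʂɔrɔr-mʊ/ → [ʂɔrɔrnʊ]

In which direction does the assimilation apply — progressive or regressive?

The segment that alternates is /ɲ/, which surfaces as [n] when adjacent to /d/.
/ɲ/ is palatal while /d/ is alveolar; the output [n] is alveolar, matching the trigger — so the feature that spreads is place.
Checking the remaining alternation: /m/ → [n] after /r/ (bilabial → alveolar, matching alveolar) — only place changes, and always toward the preceding segment.
No alternation appears in [liɲʊɴɴʊ]: there the adjacent consonants already agree in place (/ɴ/ and /ɴ/ are both uvular), so this form is consistent with the same rule.
The trigger is the preceding segment, so the direction is progressive (perseverative).

progressive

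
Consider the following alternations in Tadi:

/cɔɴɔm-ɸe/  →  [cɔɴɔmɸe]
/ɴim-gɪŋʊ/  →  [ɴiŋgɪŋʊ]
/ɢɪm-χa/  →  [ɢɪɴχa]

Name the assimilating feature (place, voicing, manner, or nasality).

place

Underlying /m/ is realised as [ŋ] next to /g/; /g/ itself does not change.
The change bilabial → velar matches the place of the following /g/, identifying this as place assimilation.
Checking the remaining alternation: /m/ → [ɴ] before /χ/ (bilabial → uvular, matching uvular) — only place changes, and always toward the following segment.
No alternation appears in [cɔɴɔmɸe]: there the adjacent consonants already agree in place (/m/ and /ɸ/ are both bilabial), so this form is consistent with the same rule.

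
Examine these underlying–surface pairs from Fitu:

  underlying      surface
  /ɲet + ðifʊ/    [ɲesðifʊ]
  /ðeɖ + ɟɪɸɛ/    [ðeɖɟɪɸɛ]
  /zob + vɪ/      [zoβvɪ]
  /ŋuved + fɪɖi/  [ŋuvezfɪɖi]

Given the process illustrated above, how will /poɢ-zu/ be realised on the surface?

[poʁzu]

The data show regressive manner assimilation: /t/ → [s] before /ð/; /b/ → [β] before /v/; /d/ → [z] before /f/. In each pair only manner changes, matching the following consonant, while place and voice stay constant.
Nothing changes in [ðeɖɟɪɸɛ]: there the adjacent consonants already agree in manner (/ɖ/ and /ɟ/ are both stops), so this form is consistent with the same rule.
The rule targets /ɢ/ (voiced uvular stop), which sits before the trigger /z/ (fricative).
Changing only its manner to fricative gives [ʁ] — the voiced uvular fricative.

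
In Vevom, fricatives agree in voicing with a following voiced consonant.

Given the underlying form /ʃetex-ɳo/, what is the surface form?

The rule targets /x/ (voiceless velar fricative), which sits before the trigger /ɳ/ (voiced).
Changing only its voicing to voiced gives [ɣ] — the voiced velar fricative.

[ʃeteɣɳo]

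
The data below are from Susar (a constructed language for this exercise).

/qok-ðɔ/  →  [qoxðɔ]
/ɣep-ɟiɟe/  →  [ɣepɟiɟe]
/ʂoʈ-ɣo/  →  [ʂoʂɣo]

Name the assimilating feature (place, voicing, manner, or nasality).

The segment that alternates is /k/, which surfaces as [x] when adjacent to /ð/.
The change stop → fricative matches the manner of the following /ð/, identifying this as manner assimilation.
Checking the remaining alternation: /ʈ/ → [ʂ] before /ɣ/ (stop → fricative, matching a fricative) — only manner changes, and always toward the following segment.
No alternation appears in [ɣepɟiɟe]: there the adjacent consonants already agree in manner (/p/ and /ɟ/ are both stops), so this form is consistent with the same rule.

manner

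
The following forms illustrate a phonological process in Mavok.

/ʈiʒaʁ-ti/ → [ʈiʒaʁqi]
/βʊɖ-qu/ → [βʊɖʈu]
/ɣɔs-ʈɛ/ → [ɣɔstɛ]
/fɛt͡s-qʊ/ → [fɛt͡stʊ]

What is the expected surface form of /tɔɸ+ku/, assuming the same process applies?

The data show progressive place assimilation: /t/ → [q] after /ʁ/; /q/ → [ʈ] after /ɖ/; /ʈ/ → [t] after /s/; /q/ → [t] after /t͡s/. In each pair only place changes, matching the preceding consonant, while manner and voice stay constant.
The rule targets /k/ (voiceless velar stop), which sits after the trigger /ɸ/ (bilabial).
A voiceless bilabial stop is [p], so the surface segment is [p].

[tɔɸpu]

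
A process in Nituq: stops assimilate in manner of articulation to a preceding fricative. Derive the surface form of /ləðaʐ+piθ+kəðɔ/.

[ləðaʐɸiθxəðɔ]

The rule targets /p/ (voiceless bilabial stop), which sits after the trigger /ʐ/ (fricative).
Changing only its manner to fricative gives [ɸ] — the voiceless bilabial fricative.
At the second juncture, /k/ likewise becomes [x] adjacent to /θ/.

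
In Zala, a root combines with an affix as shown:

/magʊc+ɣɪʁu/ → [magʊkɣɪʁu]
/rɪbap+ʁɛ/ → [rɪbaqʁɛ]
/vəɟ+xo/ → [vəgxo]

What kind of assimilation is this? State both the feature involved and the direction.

regressive place assimilation

Comparing underlying and surface forms, /c/ → [k] is the alternation; the neighbouring /ɣ/ is constant.
/c/ is palatal while /ɣ/ is velar; the output [k] is velar, matching the trigger — so the feature that spreads is place.
Manner and voice are unchanged, so the assimilation is partial, not total.
The same holds elsewhere in the data: /p/ → [q] before /ʁ/ (bilabial → uvular, matching uvular); /ɟ/ → [g] before /x/ (palatal → velar, matching velar) — only place changes, and always toward the following segment.
The trigger is the following segment, so the direction is regressive (anticipatory).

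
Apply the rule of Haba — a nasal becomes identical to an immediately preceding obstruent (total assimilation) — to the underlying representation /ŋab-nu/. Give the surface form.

/n/ is the segment targeted by the rule; it sits immediately after /b/, so it assimilates completely and surfaces as [b].

[ŋabbu]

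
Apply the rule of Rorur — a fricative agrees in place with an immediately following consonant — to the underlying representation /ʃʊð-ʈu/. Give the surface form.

/ð/ is a voiced dental fricative. The following trigger /ʈ/ is retroflex, so /ð/ must become retroflex as well.
A voiced retroflex fricative is [ʐ], so the surface segment is [ʐ].

[ʃʊʐʈu]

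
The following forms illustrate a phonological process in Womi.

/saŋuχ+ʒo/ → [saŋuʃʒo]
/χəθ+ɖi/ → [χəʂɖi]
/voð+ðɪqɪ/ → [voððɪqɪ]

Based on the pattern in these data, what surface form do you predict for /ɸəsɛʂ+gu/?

The data show regressive place assimilation: /χ/ → [ʃ] before /ʒ/; /θ/ → [ʂ] before /ɖ/. In each pair only place changes, matching the following consonant, while manner and voice stay constant.
No alternation appears in [voððɪqɪ]: there the adjacent consonants already agree in place (/ð/ and /ð/ are both dental), so this form is consistent with the same rule.
The rule targets /ʂ/ (voiceless retroflex fricative), which sits before the trigger /g/ (velar).
Changing only its place to velar gives [x] — the voiceless velar fricative.

[ɸəsɛxgu]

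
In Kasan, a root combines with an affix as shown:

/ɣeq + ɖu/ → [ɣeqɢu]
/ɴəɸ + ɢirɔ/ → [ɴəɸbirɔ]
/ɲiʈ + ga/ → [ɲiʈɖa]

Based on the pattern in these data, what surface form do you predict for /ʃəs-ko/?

The data show progressive place assimilation: /ɖ/ → [ɢ] after /q/; /ɢ/ → [b] after /ɸ/; /g/ → [ɖ] after /ʈ/. In each pair only place changes, matching the preceding consonant, while manner and voice stay constant.
The rule targets /k/ (voiceless velar stop), which sits after the trigger /s/ (alveolar).
The voiceless alveolar stop is [t], so /k/ → [t].

[ʃəsto]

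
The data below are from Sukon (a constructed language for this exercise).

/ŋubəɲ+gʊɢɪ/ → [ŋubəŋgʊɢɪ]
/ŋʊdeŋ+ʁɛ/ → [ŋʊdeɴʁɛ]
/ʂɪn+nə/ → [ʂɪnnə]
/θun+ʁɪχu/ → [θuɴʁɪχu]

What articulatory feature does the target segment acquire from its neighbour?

Underlying /ɲ/ is realised as [ŋ] next to /g/; /g/ itself does not change.
/ɲ/ is palatal while /g/ is velar; the output [ŋ] is velar, matching the trigger — so the feature that spreads is place.
The same holds elsewhere in the data: /ŋ/ → [ɴ] before /ʁ/ (velar → uvular, matching uvular); /n/ → [ɴ] before /ʁ/ (alveolar → uvular, matching uvular) — only place changes, and always toward the following segment.
Nothing changes in [ʂɪnnə]: there the adjacent consonants already agree in place (/n/ and /n/ are both alveolar), so this form is consistent with the same rule.

place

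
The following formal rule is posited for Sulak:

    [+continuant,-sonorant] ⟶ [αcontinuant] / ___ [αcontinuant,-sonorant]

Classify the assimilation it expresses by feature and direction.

regressive manner assimilation

The rule copies [continuant] (continuancy) from the environment onto the target fricatives; since [±continuant] encodes the stop/fricative manner contrast, the assimilating dimension is manner.
Since the environment is written after the underscore, the trigger follows the target; the direction is regressive.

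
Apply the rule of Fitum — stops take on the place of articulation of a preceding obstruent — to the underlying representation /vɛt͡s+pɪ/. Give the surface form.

[vɛt͡stɪ]

The rule targets /p/ (voiceless bilabial stop), which sits after the trigger /t͡s/ (alveolar).
The voiceless alveolar stop is [t], so /p/ → [t].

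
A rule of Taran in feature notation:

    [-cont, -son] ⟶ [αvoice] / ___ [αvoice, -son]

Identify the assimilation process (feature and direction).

The rule copies [voice] from the environment onto the target, so the assimilating feature is voicing.
The conditioning segment sits to the right of the focus bar, meaning the trigger follows the segment that changes — regressive assimilation.

regressive voicing assimilation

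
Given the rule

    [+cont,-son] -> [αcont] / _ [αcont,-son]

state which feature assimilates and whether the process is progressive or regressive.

The rule copies [cont] (continuancy) from the environment onto the target fricatives; since [±cont] encodes the stop/fricative manner contrast, the assimilating dimension is manner.
Since the environment is written after the underscore, the trigger follows the target; the direction is regressive.

regressive manner assimilation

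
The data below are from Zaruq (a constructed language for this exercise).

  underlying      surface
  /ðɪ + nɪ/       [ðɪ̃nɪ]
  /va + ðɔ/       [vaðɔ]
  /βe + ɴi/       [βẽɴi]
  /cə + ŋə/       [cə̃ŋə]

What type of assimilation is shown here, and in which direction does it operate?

The vowel /ɪ/ surfaces as nasalised [ɪ̃] next to the following nasal /n/ — it has acquired the [+nasal] feature of its neighbour.
Likewise in the remaining data: /e/ → [ẽ] before /ɴ/; /ə/ → [ə̃] before /ŋ/ — each time a vowel is nasalised next to a following nasal.
No change occurs in [vaðɔ] because the vowel at the boundary is adjacent to an oral consonant, not a nasal (/a/ next to /ð/).
Because the conditioning nasal is to the right of the vowel that changes, the process is regressive (anticipatory).

regressive nasality assimilation (vowel nasalisation)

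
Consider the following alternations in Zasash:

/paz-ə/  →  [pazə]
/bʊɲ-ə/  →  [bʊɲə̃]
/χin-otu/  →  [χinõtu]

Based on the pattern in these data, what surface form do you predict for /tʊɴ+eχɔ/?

The data show progressive nasality assimilation (vowel nasalisation): /ə/ → [ə̃] after /ɲ/; /o/ → [õ] after /n/ — a vowel is nasalised by an immediately preceding nasal consonant.
No change occurs in [pazə] because the vowel at the boundary is adjacent to an oral consonant, not a nasal (/ə/ next to /z/).
/e/ sits next to the nasal /ɴ/ and is therefore nasalised to [ẽ].

[tʊɴẽχɔ]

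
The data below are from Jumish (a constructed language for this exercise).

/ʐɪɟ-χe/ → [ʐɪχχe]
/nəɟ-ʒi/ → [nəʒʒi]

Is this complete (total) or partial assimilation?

Underlying /ɟ/ is realised as [χ] next to /χ/; /χ/ itself does not change.
The output [χ] is identical to the trigger /χ/ — every feature (place, manner, voicing) has been copied — so this is total assimilation.
The remaining alternation confirms this: /ɟ/ → [ʒ] before /ʒ/ — in each case the output is a copy of the following consonant.

total assimilation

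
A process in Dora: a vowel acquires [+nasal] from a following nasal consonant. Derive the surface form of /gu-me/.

[gũme]

/u/ sits next to the nasal /m/ and is therefore nasalised to [ũ].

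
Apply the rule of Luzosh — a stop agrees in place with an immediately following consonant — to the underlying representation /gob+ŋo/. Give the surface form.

The rule targets /b/ (voiced bilabial stop), which sits before the trigger /ŋ/ (velar).
Changing only its place to velar gives [g] — the voiced velar stop.

[gogŋo]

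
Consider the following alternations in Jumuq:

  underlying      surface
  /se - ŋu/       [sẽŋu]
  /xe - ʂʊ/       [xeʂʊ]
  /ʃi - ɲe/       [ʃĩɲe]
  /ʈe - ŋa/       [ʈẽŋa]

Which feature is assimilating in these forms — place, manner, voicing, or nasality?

nasality

The vowel /e/ surfaces as nasalised [ẽ] next to the following nasal /ŋ/ — it has acquired the [+nasal] feature of its neighbour.
The other form shows the same pattern: /i/ → [ĩ] before /ɲ/ — each time a vowel is nasalised next to a following nasal.
No change occurs in [xeʂʊ] because the vowel at the boundary is adjacent to an oral consonant, not a nasal (/e/ next to /ʂ/).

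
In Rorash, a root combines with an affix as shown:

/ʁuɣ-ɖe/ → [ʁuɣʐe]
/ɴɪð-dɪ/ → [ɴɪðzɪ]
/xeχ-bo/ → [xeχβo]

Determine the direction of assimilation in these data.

Underlying /ɖ/ is realised as [ʐ] next to /ɣ/; /ɣ/ itself does not change.
The change stop → fricative matches the manner of the preceding /ɣ/, identifying this as manner assimilation.
The same holds elsewhere in the data: /d/ → [z] after /ð/ (stop → fricative, matching a fricative); /b/ → [β] after /χ/ (stop → fricative, matching a fricative) — only manner changes, and always toward the preceding segment.
Since the segment that changes follows the conditioning segment, the assimilation is progressive.

progressive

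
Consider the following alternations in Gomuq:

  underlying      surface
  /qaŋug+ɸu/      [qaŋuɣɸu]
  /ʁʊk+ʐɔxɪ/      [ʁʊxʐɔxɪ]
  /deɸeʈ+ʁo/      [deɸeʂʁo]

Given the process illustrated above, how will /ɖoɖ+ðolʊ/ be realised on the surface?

[ɖoʐðolʊ]

The data show regressive manner assimilation: /g/ → [ɣ] before /ɸ/; /k/ → [x] before /ʐ/; /ʈ/ → [ʂ] before /ʁ/. In each pair only manner changes, matching the following consonant, while place and voice stay constant.
/ɖ/ is a voiced retroflex stop. The following trigger /ð/ is a fricative, so /ɖ/ must become a fricative as well.
Changing only its manner to fricative gives [ʐ] — the voiced retroflex fricative.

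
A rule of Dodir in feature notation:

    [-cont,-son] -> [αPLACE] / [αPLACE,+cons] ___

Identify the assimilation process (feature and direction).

The rule copies the place features (abbreviated [PLACE]) from the environment onto the target, so the assimilating feature is place.
The conditioning segment sits to the left of the focus bar, meaning the trigger precedes the segment that changes — progressive assimilation.

progressive place assimilation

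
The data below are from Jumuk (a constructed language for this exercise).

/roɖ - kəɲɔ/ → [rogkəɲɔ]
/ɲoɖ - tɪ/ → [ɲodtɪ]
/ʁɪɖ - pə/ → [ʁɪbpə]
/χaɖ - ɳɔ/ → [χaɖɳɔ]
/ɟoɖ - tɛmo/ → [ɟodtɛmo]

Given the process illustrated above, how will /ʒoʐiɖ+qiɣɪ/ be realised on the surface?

The data show regressive place assimilation: /ɖ/ → [g] before /k/; /ɖ/ → [d] before /t/; /ɖ/ → [b] before /p/. In each pair only place changes, matching the following consonant, while manner and voice stay constant.
Nothing changes in [χaɖɳɔ]: there the adjacent consonants already agree in place (/ɖ/ and /ɳ/ are both retroflex), so this form is consistent with the same rule.
/ɖ/ is a voiced retroflex stop. The following trigger /q/ is uvular, so /ɖ/ must become uvular as well.
A voiced uvular stop is [ɢ], so the surface segment is [ɢ].

[ʒoʐiɢqiɣɪ]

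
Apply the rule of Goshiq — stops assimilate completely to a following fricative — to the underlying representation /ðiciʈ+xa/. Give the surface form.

[ðicixxa]

/ʈ/ is the segment targeted by the rule; it sits immediately before /x/, so it assimilates completely and surfaces as [x].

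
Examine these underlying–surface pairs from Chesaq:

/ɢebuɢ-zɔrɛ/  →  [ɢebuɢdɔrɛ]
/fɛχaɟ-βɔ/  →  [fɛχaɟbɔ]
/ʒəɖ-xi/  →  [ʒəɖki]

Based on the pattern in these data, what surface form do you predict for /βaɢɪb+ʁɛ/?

The data show progressive manner assimilation: /z/ → [d] after /ɢ/; /β/ → [b] after /ɟ/; /x/ → [k] after /ɖ/. In each pair only manner changes, matching the preceding consonant, while place and voice stay constant.
/ʁ/ is a voiced uvular fricative. The preceding trigger /b/ is a stop, so /ʁ/ must become a stop as well.
Changing only its manner to stop gives [ɢ] — the voiced uvular stop.

[βaɢɪbɢɛ]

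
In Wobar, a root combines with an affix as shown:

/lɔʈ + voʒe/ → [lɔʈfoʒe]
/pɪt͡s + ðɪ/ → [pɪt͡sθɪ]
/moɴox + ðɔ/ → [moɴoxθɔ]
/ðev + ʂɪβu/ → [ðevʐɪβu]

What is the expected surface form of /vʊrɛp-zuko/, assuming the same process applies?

The data show progressive voicing assimilation: /v/ → [f] after /ʈ/; /ð/ → [θ] after /t͡s/; /ð/ → [θ] after /x/; /ʂ/ → [ʐ] after /v/. In each pair only voicing changes, matching the preceding consonant, while place and manner stay constant.
The rule targets /z/ (voiced alveolar fricative), which sits after the trigger /p/ (voiceless).
The voiceless alveolar fricative is [s], so /z/ → [s].

[vʊrɛpsuko]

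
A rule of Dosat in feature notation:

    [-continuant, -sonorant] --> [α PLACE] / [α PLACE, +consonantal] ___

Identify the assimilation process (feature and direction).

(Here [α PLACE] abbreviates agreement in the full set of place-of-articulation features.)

progressive place assimilation

The shared variable α links the value of the place features (abbreviated [PLACE]) on the target to the same value on the neighbouring segment, so place is the feature that assimilates.
The conditioning segment sits to the left of the focus bar, meaning the trigger precedes the segment that changes — progressive assimilation.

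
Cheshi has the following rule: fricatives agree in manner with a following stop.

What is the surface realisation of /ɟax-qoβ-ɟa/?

/x/ is a voiceless velar fricative. The following trigger /q/ is a stop, so /x/ must become a stop as well.
Changing only its manner to stop gives [k] — the voiceless velar stop.
The same rule applies at the second boundary: /β/ → [b] next to /ɟ/.

[ɟakqobɟa]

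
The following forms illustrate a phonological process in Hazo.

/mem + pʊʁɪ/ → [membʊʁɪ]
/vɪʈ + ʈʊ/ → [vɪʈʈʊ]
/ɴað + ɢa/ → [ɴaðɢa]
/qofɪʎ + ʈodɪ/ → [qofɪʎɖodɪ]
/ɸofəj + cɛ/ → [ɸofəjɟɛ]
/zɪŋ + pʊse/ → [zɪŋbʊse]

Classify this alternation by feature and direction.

progressive voicing assimilation

The segment that alternates is /p/, which surfaces as [b] when adjacent to /m/.
/p/ is voiceless while /m/ is voiced; the output [b] is voiced, matching the trigger — so the feature that spreads is voicing.
Place and manner are unchanged, so the assimilation is partial, not total.
The other alternating forms pattern the same way: /ʈ/ → [ɖ] after /ʎ/ (voiceless → voiced, matching voiced); /c/ → [ɟ] after /j/ (voiceless → voiced, matching voiced); /p/ → [b] after /ŋ/ (voiceless → voiced, matching voiced) — only voicing changes, and always toward the preceding segment.
No alternation appears in [vɪʈʈʊ], [ɴaðɢa]: there the adjacent consonants already agree in voicing (/ʈ/ and /ʈ/ are both voiceless; /ɢ/ and /ð/ are both voiced), so these forms are consistent with the same rule.
The trigger is the preceding segment, so the direction is progressive (perseverative).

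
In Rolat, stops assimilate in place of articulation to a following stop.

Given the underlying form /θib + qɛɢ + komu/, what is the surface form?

[θiɢqɛgkomu]

The rule targets /b/ (voiced bilabial stop), which sits before the trigger /q/ (uvular).
A voiced uvular stop is [ɢ], so the surface segment is [ɢ].
At the second juncture, /ɢ/ likewise becomes [g] adjacent to /k/.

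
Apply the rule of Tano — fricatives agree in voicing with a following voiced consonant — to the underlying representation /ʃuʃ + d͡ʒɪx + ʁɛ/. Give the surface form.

The rule targets /ʃ/ (voiceless postalveolar fricative), which sits before the trigger /d͡ʒ/ (voiced).
A voiced postalveolar fricative is [ʒ], so the surface segment is [ʒ].
At the second juncture, /x/ likewise becomes [ɣ] adjacent to /ʁ/.

[ʃuʒd͡ʒɪɣʁɛ]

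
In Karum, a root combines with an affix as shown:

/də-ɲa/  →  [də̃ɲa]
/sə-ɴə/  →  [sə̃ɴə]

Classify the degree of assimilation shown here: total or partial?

partial assimilation

The vowel /ə/ surfaces as nasalised [ə̃] next to the following nasal /ɲ/ — it has acquired the [+nasal] feature of its neighbour.
Likewise in the remaining data: /ə/ → [ə̃] before /ɴ/ — each time a vowel is nasalised next to a following nasal.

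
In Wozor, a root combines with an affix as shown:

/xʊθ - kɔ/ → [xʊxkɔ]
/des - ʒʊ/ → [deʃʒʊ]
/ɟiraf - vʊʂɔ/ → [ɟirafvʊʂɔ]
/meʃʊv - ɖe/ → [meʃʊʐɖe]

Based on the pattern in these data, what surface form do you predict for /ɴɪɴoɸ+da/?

[ɴɪɴosda]

The data show regressive place assimilation: /θ/ → [x] before /k/; /s/ → [ʃ] before /ʒ/; /v/ → [ʐ] before /ɖ/. In each pair only place changes, matching the following consonant, while manner and voice stay constant.
Nothing changes in [ɟirafvʊʂɔ]: there the adjacent consonants already agree in place (/f/ and /v/ are both labiodental), so this form is consistent with the same rule.
The rule targets /ɸ/ (voiceless bilabial fricative), which sits before the trigger /d/ (alveolar).
The voiceless alveolar fricative is [s], so /ɸ/ → [s].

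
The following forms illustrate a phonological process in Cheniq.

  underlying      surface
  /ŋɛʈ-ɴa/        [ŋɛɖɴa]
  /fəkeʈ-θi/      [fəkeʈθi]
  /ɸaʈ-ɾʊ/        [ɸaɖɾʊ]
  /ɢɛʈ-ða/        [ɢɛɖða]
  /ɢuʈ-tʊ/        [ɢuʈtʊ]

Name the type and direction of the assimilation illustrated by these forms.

regressive voicing assimilation

The segment that alternates is /ʈ/, which surfaces as [ɖ] when adjacent to /ɴ/.
The change voiceless → voiced matches the voicing of the following /ɴ/, identifying this as voicing assimilation.
Place and manner are unchanged, so the assimilation is partial, not total.
Checking the remaining alternations: /ʈ/ → [ɖ] before /ɾ/ (voiceless → voiced, matching voiced); /ʈ/ → [ɖ] before /ð/ (voiceless → voiced, matching voiced) — only voicing changes, and always toward the following segment.
Nothing changes in [fəkeʈθi], [ɢuʈtʊ]: there the adjacent consonants already agree in voicing (/ʈ/ and /θ/ are both voiceless; /ʈ/ and /t/ are both voiceless), so these forms are consistent with the same rule.
The trigger is the following segment, so the direction is regressive (anticipatory).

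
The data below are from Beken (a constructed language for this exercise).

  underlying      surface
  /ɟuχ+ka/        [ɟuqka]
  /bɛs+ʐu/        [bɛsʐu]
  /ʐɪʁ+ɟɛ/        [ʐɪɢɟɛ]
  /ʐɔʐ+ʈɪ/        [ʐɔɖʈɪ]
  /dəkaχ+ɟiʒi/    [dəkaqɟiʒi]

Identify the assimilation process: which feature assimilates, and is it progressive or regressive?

The segment that alternates is /χ/, which surfaces as [q] when adjacent to /k/.
/χ/ is a fricative while /k/ is a stop; the output [q] is a stop, matching the trigger — so the feature that spreads is manner.
Place and voice are unchanged, so the assimilation is partial, not total.
Checking the remaining alternations: /ʁ/ → [ɢ] before /ɟ/ (fricative → stop, matching a stop); /ʐ/ → [ɖ] before /ʈ/ (fricative → stop, matching a stop); /χ/ → [q] before /ɟ/ (fricative → stop, matching a stop) — only manner changes, and always toward the following segment.
Nothing changes in [bɛsʐu]: there the adjacent consonants already agree in manner (/s/ and /ʐ/ are both fricatives), so this form is consistent with the same rule.
Since the segment that changes precedes the conditioning segment, the assimilation is regressive.

regressive manner assimilation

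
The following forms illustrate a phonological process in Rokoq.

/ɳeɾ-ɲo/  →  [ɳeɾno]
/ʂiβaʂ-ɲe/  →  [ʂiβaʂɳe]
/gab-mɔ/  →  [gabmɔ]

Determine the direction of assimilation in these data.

The segment that alternates is /ɲ/, which surfaces as [n] when adjacent to /ɾ/.
The change palatal → alveolar matches the place of the preceding /ɾ/, identifying this as place assimilation.
Checking the remaining alternation: /ɲ/ → [ɳ] after /ʂ/ (palatal → retroflex, matching retroflex) — only place changes, and always toward the preceding segment.
No alternation appears in [gabmɔ]: there the adjacent consonants already agree in place (/m/ and /b/ are both bilabial), so this form is consistent with the same rule.
Since the segment that changes follows the conditioning segment, the assimilation is progressive.

progressive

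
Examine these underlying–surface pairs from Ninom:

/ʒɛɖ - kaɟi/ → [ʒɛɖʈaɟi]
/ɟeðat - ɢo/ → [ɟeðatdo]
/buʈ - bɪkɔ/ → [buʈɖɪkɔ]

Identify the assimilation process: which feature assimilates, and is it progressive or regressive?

progressive place assimilation

The segment that alternates is /k/, which surfaces as [ʈ] when adjacent to /ɖ/.
The change velar → retroflex matches the place of the preceding /ɖ/, identifying this as place assimilation.
Manner and voice are unchanged, so the assimilation is partial, not total.
The other alternating forms pattern the same way: /ɢ/ → [d] after /t/ (uvular → alveolar, matching alveolar); /b/ → [ɖ] after /ʈ/ (bilabial → retroflex, matching retroflex) — only place changes, and always toward the preceding segment.
The trigger is the preceding segment, so the direction is progressive (perseverative).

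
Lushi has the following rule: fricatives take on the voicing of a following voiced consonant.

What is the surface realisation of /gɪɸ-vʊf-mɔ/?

/ɸ/ is a voiceless bilabial fricative. The following trigger /v/ is voiced, so /ɸ/ must become voiced as well.
A voiced bilabial fricative is [β], so the surface segment is [β].
At the second juncture, /f/ likewise becomes [v] adjacent to /m/.

[gɪβvʊvmɔ]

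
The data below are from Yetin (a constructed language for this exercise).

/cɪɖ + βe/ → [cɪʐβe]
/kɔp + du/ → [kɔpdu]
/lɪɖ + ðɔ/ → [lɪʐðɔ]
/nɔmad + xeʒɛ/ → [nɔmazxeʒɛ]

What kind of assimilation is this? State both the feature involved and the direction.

The segment that alternates is /ɖ/, which surfaces as [ʐ] when adjacent to /β/.
/ɖ/ is a stop while /β/ is a fricative; the output [ʐ] is a fricative, matching the trigger — so the feature that spreads is manner.
Place and voice are unchanged, so the assimilation is partial, not total.
The same holds elsewhere in the data: /ɖ/ → [ʐ] before /ð/ (stop → fricative, matching a fricative); /d/ → [z] before /x/ (stop → fricative, matching a fricative) — only manner changes, and always toward the following segment.
No alternation appears in [kɔpdu]: there the adjacent consonants already agree in manner (/p/ and /d/ are both stops), so this form is consistent with the same rule.
Since the segment that changes precedes the conditioning segment, the assimilation is regressive.

regressive manner assimilation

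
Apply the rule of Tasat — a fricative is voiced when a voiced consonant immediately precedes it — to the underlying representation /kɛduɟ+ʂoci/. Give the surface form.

[kɛduɟʐoci]

The rule targets /ʂ/ (voiceless retroflex fricative), which sits after the trigger /ɟ/ (voiced).
A voiced retroflex fricative is [ʐ], so the surface segment is [ʐ].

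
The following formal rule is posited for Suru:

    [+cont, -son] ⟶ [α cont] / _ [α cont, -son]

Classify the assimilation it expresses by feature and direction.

The rule copies [cont] (continuancy) from the environment onto the target fricatives; since [±cont] encodes the stop/fricative manner contrast, the assimilating dimension is manner.
The conditioning segment sits to the right of the focus bar, meaning the trigger follows the segment that changes — regressive assimilation.

regressive manner assimilation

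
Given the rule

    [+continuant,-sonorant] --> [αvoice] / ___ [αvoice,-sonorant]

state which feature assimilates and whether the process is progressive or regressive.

regressive voicing assimilation

The shared variable α links the value of [voice] on the target to the same value on the neighbouring segment, so voicing is the feature that assimilates.
Since the environment is written after the underscore, the trigger follows the target; the direction is regressive.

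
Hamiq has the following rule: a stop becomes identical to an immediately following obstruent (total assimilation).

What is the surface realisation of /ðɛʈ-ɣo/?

[ðɛɣɣo]

/ʈ/ is the segment targeted by the rule; it sits immediately before /ɣ/, so it assimilates completely and surfaces as [ɣ].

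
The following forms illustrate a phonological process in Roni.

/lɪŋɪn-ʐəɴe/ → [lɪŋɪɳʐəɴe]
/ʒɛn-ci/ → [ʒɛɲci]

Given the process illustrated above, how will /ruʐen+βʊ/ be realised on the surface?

The data show regressive place assimilation: /n/ → [ɳ] before /ʐ/; /n/ → [ɲ] before /c/. In each pair only place changes, matching the following consonant, while manner and voice stay constant.
/n/ is a voiced alveolar nasal. The following trigger /β/ is bilabial, so /n/ must become bilabial as well.
A voiced bilabial nasal is [m], so the surface segment is [m].

[ruʐemβʊ]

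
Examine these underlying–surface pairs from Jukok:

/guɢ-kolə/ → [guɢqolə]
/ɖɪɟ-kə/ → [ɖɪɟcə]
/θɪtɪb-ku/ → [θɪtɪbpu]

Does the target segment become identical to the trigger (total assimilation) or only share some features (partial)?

partial assimilation

The segment that alternates is /k/, which surfaces as [q] when adjacent to /ɢ/.
/k/ is velar while /ɢ/ is uvular; the output [q] is uvular, matching the trigger — so the feature that spreads is place.
Manner and voice are unchanged, so the assimilation is partial, not total.
The other alternating forms pattern the same way: /k/ → [c] after /ɟ/ (velar → palatal, matching palatal); /k/ → [p] after /b/ (velar → bilabial, matching bilabial) — only place changes, and always toward the preceding segment.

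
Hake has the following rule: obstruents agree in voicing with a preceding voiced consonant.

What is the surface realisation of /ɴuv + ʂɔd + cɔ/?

[ɴuvʐɔdɟɔ]

The rule targets /ʂ/ (voiceless retroflex fricative), which sits after the trigger /v/ (voiced).
A voiced retroflex fricative is [ʐ], so the surface segment is [ʐ].
The same rule applies at the second boundary: /c/ → [ɟ] next to /d/.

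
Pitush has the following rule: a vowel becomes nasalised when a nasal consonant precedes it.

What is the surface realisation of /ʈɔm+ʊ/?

[ʈɔmʊ̃]

/ʊ/ sits next to the nasal /m/ and is therefore nasalised to [ʊ̃].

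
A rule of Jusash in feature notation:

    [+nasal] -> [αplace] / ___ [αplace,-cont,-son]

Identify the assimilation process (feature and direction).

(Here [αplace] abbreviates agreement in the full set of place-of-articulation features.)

regressive place assimilation

The rule copies the place features (abbreviated [place]) from the environment onto the target, so the assimilating feature is place.
The conditioning segment sits to the right of the focus bar, meaning the trigger follows the segment that changes — regressive assimilation.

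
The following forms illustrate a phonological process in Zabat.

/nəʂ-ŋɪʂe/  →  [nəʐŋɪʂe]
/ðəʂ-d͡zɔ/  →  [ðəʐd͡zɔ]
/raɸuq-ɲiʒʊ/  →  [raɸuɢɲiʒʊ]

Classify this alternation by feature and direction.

Underlying /ʂ/ is realised as [ʐ] next to /ŋ/; /ŋ/ itself does not change.
/ʂ/ is voiceless while /ŋ/ is voiced; the output [ʐ] is voiced, matching the trigger — so the feature that spreads is voicing.
Place and manner are unchanged, so the assimilation is partial, not total.
The other alternating forms pattern the same way: /ʂ/ → [ʐ] before /d͡z/ (voiceless → voiced, matching voiced); /q/ → [ɢ] before /ɲ/ (voiceless → voiced, matching voiced) — only voicing changes, and always toward the following segment.
Since the segment that changes precedes the conditioning segment, the assimilation is regressive.

regressive voicing assimilation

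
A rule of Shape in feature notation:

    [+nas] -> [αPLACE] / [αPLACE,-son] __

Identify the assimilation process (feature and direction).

progressive place assimilation

The shared variable α links the value of the place features (abbreviated [PLACE]) on the target to the same value on the neighbouring segment, so place is the feature that assimilates.
Since the environment is written before the underscore, the trigger precedes the target; the direction is progressive.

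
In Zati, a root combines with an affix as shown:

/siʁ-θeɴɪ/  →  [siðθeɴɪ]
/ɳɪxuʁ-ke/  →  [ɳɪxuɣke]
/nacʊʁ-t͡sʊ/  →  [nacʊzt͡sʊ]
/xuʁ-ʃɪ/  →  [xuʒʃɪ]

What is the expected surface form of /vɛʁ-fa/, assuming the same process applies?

The data show regressive place assimilation: /ʁ/ → [ð] before /θ/; /ʁ/ → [ɣ] before /k/; /ʁ/ → [z] before /t͡s/; /ʁ/ → [ʒ] before /ʃ/. In each pair only place changes, matching the following consonant, while manner and voice stay constant.
/ʁ/ is a voiced uvular fricative. The following trigger /f/ is labiodental, so /ʁ/ must become labiodental as well.
A voiced labiodental fricative is [v], so the surface segment is [v].

[vɛvfa]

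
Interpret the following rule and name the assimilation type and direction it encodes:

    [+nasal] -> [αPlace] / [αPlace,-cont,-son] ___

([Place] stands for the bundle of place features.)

progressive place assimilation

The rule copies the place features (abbreviated [Place]) from the environment onto the target, so the assimilating feature is place.
The conditioning segment sits to the left of the focus bar, meaning the trigger precedes the segment that changes — progressive assimilation.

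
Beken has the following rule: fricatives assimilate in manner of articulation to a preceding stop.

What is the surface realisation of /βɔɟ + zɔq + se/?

The rule targets /z/ (voiced alveolar fricative), which sits after the trigger /ɟ/ (stop).
The voiced alveolar stop is [d], so /z/ → [d].
The same rule applies at the second boundary: /s/ → [t] next to /q/.

[βɔɟdɔqte]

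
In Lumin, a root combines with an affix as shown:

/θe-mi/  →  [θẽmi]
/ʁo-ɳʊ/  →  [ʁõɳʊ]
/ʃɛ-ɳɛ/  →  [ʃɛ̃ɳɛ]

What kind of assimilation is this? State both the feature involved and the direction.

regressive nasality assimilation (vowel nasalisation)

The vowel /e/ surfaces as nasalised [ẽ] next to the following nasal /m/ — it has acquired the [+nasal] feature of its neighbour.
The other forms show the same pattern: /o/ → [õ] before /ɳ/; /ɛ/ → [ɛ̃] before /ɳ/ — each time a vowel is nasalised next to a following nasal.
Because the conditioning nasal is to the right of the vowel that changes, the process is regressive (anticipatory).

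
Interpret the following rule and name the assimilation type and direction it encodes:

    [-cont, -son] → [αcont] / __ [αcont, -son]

The rule copies [cont] (continuancy) from the environment onto the target stops; since [±cont] encodes the stop/fricative manner contrast, the assimilating dimension is manner.
Since the environment is written after the underscore, the trigger follows the target; the direction is regressive.

regressive manner assimilation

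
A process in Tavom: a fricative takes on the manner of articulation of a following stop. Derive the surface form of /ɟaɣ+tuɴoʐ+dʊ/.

[ɟagtuɴoɖdʊ]

/ɣ/ is a voiced velar fricative. The following trigger /t/ is a stop, so /ɣ/ must become a stop as well.
Changing only its manner to stop gives [g] — the voiced velar stop.
The same rule applies at the second boundary: /ʐ/ → [ɖ] next to /d/.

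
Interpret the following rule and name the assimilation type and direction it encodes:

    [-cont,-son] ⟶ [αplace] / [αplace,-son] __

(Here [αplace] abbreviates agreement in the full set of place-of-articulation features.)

The rule copies the place features (abbreviated [place]) from the environment onto the target, so the assimilating feature is place.
Since the environment is written before the underscore, the trigger precedes the target; the direction is progressive.

progressive place assimilation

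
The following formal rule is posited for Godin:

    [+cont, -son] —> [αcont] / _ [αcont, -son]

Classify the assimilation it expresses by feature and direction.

The rule copies [cont] (continuancy) from the environment onto the target fricatives; since [±cont] encodes the stop/fricative manner contrast, the assimilating dimension is manner.
Since the environment is written after the underscore, the trigger follows the target; the direction is regressive.

regressive manner assimilation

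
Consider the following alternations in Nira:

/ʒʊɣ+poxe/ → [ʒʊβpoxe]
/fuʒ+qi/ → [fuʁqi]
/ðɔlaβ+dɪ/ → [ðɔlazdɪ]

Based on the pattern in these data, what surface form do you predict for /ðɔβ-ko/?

The data show regressive place assimilation: /ɣ/ → [β] before /p/; /ʒ/ → [ʁ] before /q/; /β/ → [z] before /d/. In each pair only place changes, matching the following consonant, while manner and voice stay constant.
The rule targets /β/ (voiced bilabial fricative), which sits before the trigger /k/ (velar).
Changing only its place to velar gives [ɣ] — the voiced velar fricative.

[ðɔɣko]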